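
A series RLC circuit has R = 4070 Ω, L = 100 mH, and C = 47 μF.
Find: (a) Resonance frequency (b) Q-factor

Step 1 — Resonance condition Im(Z)=0 gives ω₀ = 1/√(LC).
Step 2 — ω₀ = 1/√(0.1·4.7e-05) = 461.3 rad/s.
Step 3 — f₀ = ω₀/(2π) = 73.41 Hz.
Step 4 — Series Q: Q = ω₀L/R = 461.3·0.1/4070 = 0.01133.

(a) f₀ = 73.41 Hz  (b) Q = 0.01133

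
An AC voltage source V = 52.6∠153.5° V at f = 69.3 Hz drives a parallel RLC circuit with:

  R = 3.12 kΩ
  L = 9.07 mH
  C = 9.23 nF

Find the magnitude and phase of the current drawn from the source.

Step 1 — Angular frequency: ω = 2π·f = 2π·69.3 = 435.4 rad/s.
Step 2 — Component impedances:
  R: Z = R = 3120 Ω
  L: Z = jωL = j·435.4·0.00907 = 0 + j3.949 Ω
  C: Z = 1/(jωC) = -j/(ω·C) = 0 - j2.488e+05 Ω
Step 3 — Parallel combination: 1/Z_total = 1/R + 1/L + 1/C; Z_total = 0.004999 + j3.949 Ω = 3.949∠89.9° Ω.
Step 4 — Source phasor: V = 52.6∠153.5° V = -47.07 + j23.47 V.
Step 5 — Ohm's law: I = V / Z_total = (-47.07 + j23.47) / (0.004999 + j3.949) = 5.928 + j11.93 A.
Step 6 — Convert to polar: |I| = 13.32 A, ∠I = 63.6°.

I = 13.32∠63.6° A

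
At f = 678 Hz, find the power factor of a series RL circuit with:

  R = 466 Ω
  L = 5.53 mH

Step 1 — Angular frequency: ω = 2π·f = 2π·678 = 4260 rad/s.
Step 2 — Component impedances:
  R: Z = R = 466 Ω
  L: Z = jωL = j·4260·0.00553 = 0 + j23.56 Ω
Step 3 — Series combination: Z_total = R + L = 466 + j23.56 Ω = 466.6∠2.9° Ω.
Step 4 — Power factor: PF = cos(φ) = Re(Z)/|Z| = 466/466.6 = 0.9987.
Step 5 — Type: Im(Z) = 23.56 ⇒ lagging (phase φ = 2.9°).

PF = 0.9987 (lagging, φ = 2.9°)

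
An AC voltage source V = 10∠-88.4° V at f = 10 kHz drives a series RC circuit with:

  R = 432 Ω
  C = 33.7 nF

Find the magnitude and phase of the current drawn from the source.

Step 1 — Angular frequency: ω = 2π·f = 2π·1e+04 = 6.283e+04 rad/s.
Step 2 — Component impedances:
  R: Z = R = 432 Ω
  C: Z = 1/(jωC) = -j/(ω·C) = 0 - j472.3 Ω
Step 3 — Series combination: Z_total = R + C = 432 - j472.3 Ω = 640∠-47.5° Ω.
Step 4 — Source phasor: V = 10∠-88.4° V = 0.2792 - j9.996 V.
Step 5 — Ohm's law: I = V / Z_total = (0.2792 - j9.996) / (432 - j472.3) = 0.01182 - j0.01022 A.
Step 6 — Convert to polar: |I| = 0.01562 A, ∠I = -40.9°.

I = 0.01562∠-40.9° A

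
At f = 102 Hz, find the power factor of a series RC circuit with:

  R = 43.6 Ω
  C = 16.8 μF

Step 1 — Angular frequency: ω = 2π·f = 2π·102 = 640.9 rad/s.
Step 2 — Component impedances:
  R: Z = R = 43.6 Ω
  C: Z = 1/(jωC) = -j/(ω·C) = 0 - j92.88 Ω
Step 3 — Series combination: Z_total = R + C = 43.6 - j92.88 Ω = 102.6∠-64.9° Ω.
Step 4 — Power factor: PF = cos(φ) = Re(Z)/|Z| = 43.6/102.602 = 0.4249.
Step 5 — Type: Im(Z) = -92.88 ⇒ leading (phase φ = -64.9°).

PF = 0.4249 (leading, φ = -64.9°)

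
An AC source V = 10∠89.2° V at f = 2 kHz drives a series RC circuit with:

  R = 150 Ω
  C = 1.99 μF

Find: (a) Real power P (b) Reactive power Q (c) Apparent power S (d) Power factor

Step 1 — Angular frequency: ω = 2π·f = 2π·2000 = 1.257e+04 rad/s.
Step 2 — Component impedances:
  R: Z = R = 150 Ω
  C: Z = 1/(jωC) = -j/(ω·C) = 0 - j39.99 Ω
Step 3 — Series combination: Z_total = R + C = 150 - j39.99 Ω = 155.2∠-14.9° Ω.
Step 4 — Source phasor: V = 10∠89.2° V = 0.1396 + j9.999 V.
Step 5 — Current: I = V / Z = -0.01572 + j0.06247 A = 0.06442∠104.1° A.
Step 6 — Complex power: S = V·I* = 0.6224 - j0.1659 VA.
Step 7 — Real power: P = Re(S) = 0.6224 W.
Step 8 — Reactive power: Q = Im(S) = -0.1659 VAR.
Step 9 — Apparent power: |S| = 0.6442 VA.
Step 10 — Power factor: PF = P/|S| = 0.9663 (leading).

(a) P = 0.6224 W  (b) Q = -0.1659 VAR  (c) S = 0.6442 VA  (d) PF = 0.9663 (leading)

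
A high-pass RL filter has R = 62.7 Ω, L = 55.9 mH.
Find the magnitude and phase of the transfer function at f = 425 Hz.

Step 1 — Angular frequency: ω = 2π·425 = 2670 rad/s.
Step 2 — Transfer function: H(jω) = jωL/(R + jωL).
Step 3 — Numerator jωL = j·149.3; denominator R + jωL = 62.7 + j149.3.
Step 4 — H = 0.85 + j0.357.
Step 5 — Magnitude: |H| = 0.922 (-0.7 dB); phase: φ = 22.8°.

|H| = 0.922 (-0.7 dB), φ = 22.8°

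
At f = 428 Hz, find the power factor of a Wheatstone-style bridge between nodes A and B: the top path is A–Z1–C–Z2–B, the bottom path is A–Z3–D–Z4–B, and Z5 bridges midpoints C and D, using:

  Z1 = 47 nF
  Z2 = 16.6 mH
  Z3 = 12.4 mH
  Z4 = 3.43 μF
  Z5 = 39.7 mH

Step 1 — Angular frequency: ω = 2π·f = 2π·428 = 2689 rad/s.
Step 2 — Component impedances:
  Z1: Z = 1/(jωC) = -j/(ω·C) = 0 - j7912 Ω
  Z2: Z = jωL = j·2689·0.0166 = 0 + j44.64 Ω
  Z3: Z = jωL = j·2689·0.0124 = 0 + j33.35 Ω
  Z4: Z = 1/(jωC) = -j/(ω·C) = 0 - j108.4 Ω
  Z5: Z = jωL = j·2689·0.0397 = 0 + j106.8 Ω
Step 3 — Bridge requires nodal analysis (the Z5 bridge couples midpoints C and D, so the two paths cannot be reduced to a simple series/parallel combination). Setting node B to ground and injecting 1 A at node A, the 3-node admittance system at A, C, D solves to V_A = Z_AB = 0 - j341.5 Ω = 341.5∠-90.0° Ω.
Step 4 — Power factor: PF = cos(φ) = Re(Z)/|Z| = 0/341.5 = 0.
Step 5 — Type: Im(Z) = -341.5 ⇒ leading (phase φ = -90.0°).

PF = 0 (leading, φ = -90.0°)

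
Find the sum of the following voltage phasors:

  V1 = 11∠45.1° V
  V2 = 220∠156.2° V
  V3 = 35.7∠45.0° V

Step 1 — Convert each phasor to rectangular form:
  V1 = 11·(cos(45.1°) + j·sin(45.1°)) = 7.765 + j7.792 V
  V2 = 220·(cos(156.2°) + j·sin(156.2°)) = -201.3 + j88.78 V
  V3 = 35.7·(cos(45.0°) + j·sin(45.0°)) = 25.24 + j25.24 V
Step 2 — Sum components: V_total = -168.3 + j121.8 V.
Step 3 — Convert to polar: |V_total| = 207.7 V, ∠V_total = 144.1°.

V_total = 207.7∠144.1° V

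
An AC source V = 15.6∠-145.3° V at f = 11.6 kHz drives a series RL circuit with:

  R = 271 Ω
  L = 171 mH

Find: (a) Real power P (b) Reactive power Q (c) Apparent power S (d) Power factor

Step 1 — Angular frequency: ω = 2π·f = 2π·1.16e+04 = 7.288e+04 rad/s.
Step 2 — Component impedances:
  R: Z = R = 271 Ω
  L: Z = jωL = j·7.288e+04·0.171 = 0 + j1.246e+04 Ω
Step 3 — Series combination: Z_total = R + L = 271 + j1.246e+04 Ω = 1.247e+04∠88.8° Ω.
Step 4 — Source phasor: V = 15.6∠-145.3° V = -12.83 - j8.881 V.
Step 5 — Current: I = V / Z = -0.0007346 + j0.001013 A = 0.001251∠125.9° A.
Step 6 — Complex power: S = V·I* = 0.0004244 + j0.01952 VA.
Step 7 — Real power: P = Re(S) = 0.0004244 W.
Step 8 — Reactive power: Q = Im(S) = 0.01952 VAR.
Step 9 — Apparent power: |S| = 0.01952 VA.
Step 10 — Power factor: PF = P/|S| = 0.02174 (lagging).

(a) P = 0.0004244 W  (b) Q = 0.01952 VAR  (c) S = 0.01952 VA  (d) PF = 0.02174 (lagging)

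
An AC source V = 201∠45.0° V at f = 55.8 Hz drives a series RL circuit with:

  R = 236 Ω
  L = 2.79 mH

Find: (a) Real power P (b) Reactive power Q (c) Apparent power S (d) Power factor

Step 1 — Angular frequency: ω = 2π·f = 2π·55.8 = 350.6 rad/s.
Step 2 — Component impedances:
  R: Z = R = 236 Ω
  L: Z = jωL = j·350.6·0.00279 = 0 + j0.9782 Ω
Step 3 — Series combination: Z_total = R + L = 236 + j0.9782 Ω = 236∠0.2° Ω.
Step 4 — Source phasor: V = 201∠45.0° V = 142.1 + j142.1 V.
Step 5 — Current: I = V / Z = 0.6047 + j0.5997 A = 0.8517∠44.8° A.
Step 6 — Complex power: S = V·I* = 171.2 + j0.7095 VA.
Step 7 — Real power: P = Re(S) = 171.2 W.
Step 8 — Reactive power: Q = Im(S) = 0.7095 VAR.
Step 9 — Apparent power: |S| = 171.2 VA.
Step 10 — Power factor: PF = P/|S| = 1 (lagging).

(a) P = 171.2 W  (b) Q = 0.7095 VAR  (c) S = 171.2 VA  (d) PF = 1 (lagging)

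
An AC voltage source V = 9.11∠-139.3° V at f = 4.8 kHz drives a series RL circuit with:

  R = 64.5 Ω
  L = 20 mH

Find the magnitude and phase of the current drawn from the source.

Step 1 — Angular frequency: ω = 2π·f = 2π·4800 = 3.016e+04 rad/s.
Step 2 — Component impedances:
  R: Z = R = 64.5 Ω
  L: Z = jωL = j·3.016e+04·0.02 = 0 + j603.2 Ω
Step 3 — Series combination: Z_total = R + L = 64.5 + j603.2 Ω = 606.6∠83.9° Ω.
Step 4 — Source phasor: V = 9.11∠-139.3° V = -6.907 - j5.941 V.
Step 5 — Ohm's law: I = V / Z_total = (-6.907 - j5.941) / (64.5 + j603.2) = -0.01095 + j0.01028 A.
Step 6 — Convert to polar: |I| = 0.01502 A, ∠I = 136.8°.

I = 0.01502∠136.8° A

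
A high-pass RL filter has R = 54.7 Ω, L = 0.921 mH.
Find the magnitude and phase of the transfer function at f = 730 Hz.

Step 1 — Angular frequency: ω = 2π·730 = 4587 rad/s.
Step 2 — Transfer function: H(jω) = jωL/(R + jωL).
Step 3 — Numerator jωL = j·4.224; denominator R + jωL = 54.7 + j4.224.
Step 4 — H = 0.005929 + j0.07677.
Step 5 — Magnitude: |H| = 0.077 (-22.3 dB); phase: φ = 85.6°.

|H| = 0.077 (-22.3 dB), φ = 85.6°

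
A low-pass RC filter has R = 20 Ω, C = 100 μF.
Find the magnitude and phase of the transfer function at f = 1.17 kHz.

Step 1 — Angular frequency: ω = 2π·1170 = 7351 rad/s.
Step 2 — Transfer function: H(jω) = 1/(1 + jωRC).
Step 3 — Denominator: 1 + jωRC = 1 + j·7351·20·0.0001 = 1 + j14.7.
Step 4 — H = 0.004605 - j0.0677.
Step 5 — Magnitude: |H| = 0.06786 (-23.4 dB); phase: φ = -86.1°.

|H| = 0.06786 (-23.4 dB), φ = -86.1°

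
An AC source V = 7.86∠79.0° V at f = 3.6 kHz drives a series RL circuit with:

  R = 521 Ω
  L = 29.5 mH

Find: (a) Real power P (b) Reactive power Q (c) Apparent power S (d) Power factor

Step 1 — Angular frequency: ω = 2π·f = 2π·3600 = 2.262e+04 rad/s.
Step 2 — Component impedances:
  R: Z = R = 521 Ω
  L: Z = jωL = j·2.262e+04·0.0295 = 0 + j667.3 Ω
Step 3 — Series combination: Z_total = R + L = 521 + j667.3 Ω = 846.6∠52.0° Ω.
Step 4 — Source phasor: V = 7.86∠79.0° V = 1.5 + j7.716 V.
Step 5 — Current: I = V / Z = 0.008274 + j0.004212 A = 0.009284∠27.0° A.
Step 6 — Complex power: S = V·I* = 0.04491 + j0.05752 VA.
Step 7 — Real power: P = Re(S) = 0.04491 W.
Step 8 — Reactive power: Q = Im(S) = 0.05752 VAR.
Step 9 — Apparent power: |S| = 0.07298 VA.
Step 10 — Power factor: PF = P/|S| = 0.6154 (lagging).

(a) P = 0.04491 W  (b) Q = 0.05752 VAR  (c) S = 0.07298 VA  (d) PF = 0.6154 (lagging)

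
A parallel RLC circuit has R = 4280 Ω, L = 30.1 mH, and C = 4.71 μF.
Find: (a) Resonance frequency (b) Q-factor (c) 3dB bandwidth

Step 1 — Resonance: ω₀ = 1/√(LC) = 1/√(0.0301·4.71e-06) = 2656 rad/s.
Step 2 — f₀ = ω₀/(2π) = 422.7 Hz.
Step 3 — Parallel Q: Q = R/(ω₀L) = 4280/(2656·0.0301) = 53.54.
Step 4 — Bandwidth: Δω = ω₀/Q = 49.61 rad/s; BW = Δω/(2π) = 7.895 Hz.

(a) f₀ = 422.7 Hz  (b) Q = 53.54  (c) BW = 7.895 Hz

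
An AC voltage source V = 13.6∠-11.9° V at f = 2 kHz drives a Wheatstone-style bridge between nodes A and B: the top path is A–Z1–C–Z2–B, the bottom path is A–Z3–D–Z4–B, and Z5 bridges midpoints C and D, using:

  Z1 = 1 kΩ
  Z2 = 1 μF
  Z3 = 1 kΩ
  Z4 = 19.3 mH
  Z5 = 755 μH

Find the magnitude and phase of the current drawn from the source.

Step 1 — Angular frequency: ω = 2π·f = 2π·2000 = 1.257e+04 rad/s.
Step 2 — Component impedances:
  Z1: Z = R = 1000 Ω
  Z2: Z = 1/(jωC) = -j/(ω·C) = 0 - j79.58 Ω
  Z3: Z = R = 1000 Ω
  Z4: Z = jωL = j·1.257e+04·0.0193 = 0 + j242.5 Ω
  Z5: Z = jωL = j·1.257e+04·0.000755 = 0 + j9.488 Ω
Step 3 — Bridge requires nodal analysis (the Z5 bridge couples midpoints C and D, so the two paths cannot be reduced to a simple series/parallel combination). Setting node B to ground and injecting 1 A at node A, the 3-node admittance system at A, C, D solves to V_A = Z_AB = 500 - j109.7 Ω = 511.9∠-12.4° Ω.
Step 4 — Source phasor: V = 13.6∠-11.9° V = 13.31 - j2.804 V.
Step 5 — Ohm's law: I = V / Z_total = (13.31 - j2.804) / (500 - j109.7) = 0.02657 + j0.0002187 A.
Step 6 — Convert to polar: |I| = 0.02657 A, ∠I = 0.5°.

I = 0.02657∠0.5° A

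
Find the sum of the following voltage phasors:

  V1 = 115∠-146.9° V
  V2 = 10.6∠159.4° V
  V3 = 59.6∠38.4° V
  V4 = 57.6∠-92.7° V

Step 1 — Convert each phasor to rectangular form:
  V1 = 115·(cos(-146.9°) + j·sin(-146.9°)) = -96.34 - j62.8 V
  V2 = 10.6·(cos(159.4°) + j·sin(159.4°)) = -9.922 + j3.73 V
  V3 = 59.6·(cos(38.4°) + j·sin(38.4°)) = 46.71 + j37.02 V
  V4 = 57.6·(cos(-92.7°) + j·sin(-92.7°)) = -2.713 - j57.54 V
Step 2 — Sum components: V_total = -62.27 - j79.59 V.
Step 3 — Convert to polar: |V_total| = 101.1 V, ∠V_total = -128.0°.

V_total = 101.1∠-128.0° V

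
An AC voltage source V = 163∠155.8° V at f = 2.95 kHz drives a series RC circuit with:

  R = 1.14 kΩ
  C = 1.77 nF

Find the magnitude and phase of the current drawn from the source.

Step 1 — Angular frequency: ω = 2π·f = 2π·2950 = 1.854e+04 rad/s.
Step 2 — Component impedances:
  R: Z = R = 1140 Ω
  C: Z = 1/(jωC) = -j/(ω·C) = 0 - j3.048e+04 Ω
Step 3 — Series combination: Z_total = R + C = 1140 - j3.048e+04 Ω = 3.05e+04∠-87.9° Ω.
Step 4 — Source phasor: V = 163∠155.8° V = -148.7 + j66.82 V.
Step 5 — Ohm's law: I = V / Z_total = (-148.7 + j66.82) / (1140 - j3.048e+04) = -0.002371 - j0.004789 A.
Step 6 — Convert to polar: |I| = 0.005344 A, ∠I = -116.3°.

I = 0.005344∠-116.3° A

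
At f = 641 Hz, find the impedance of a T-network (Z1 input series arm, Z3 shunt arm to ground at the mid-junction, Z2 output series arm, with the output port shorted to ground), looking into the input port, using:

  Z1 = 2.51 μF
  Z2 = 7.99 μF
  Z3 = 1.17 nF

Step 1 — Angular frequency: ω = 2π·f = 2π·641 = 4028 rad/s.
Step 2 — Component impedances:
  Z1: Z = 1/(jωC) = -j/(ω·C) = 0 - j98.92 Ω
  Z2: Z = 1/(jωC) = -j/(ω·C) = 0 - j31.08 Ω
  Z3: Z = 1/(jωC) = -j/(ω·C) = 0 - j2.122e+05 Ω
Step 3 — With the output port shorted to ground, the output series arm Z2 runs from the junction to ground; the shunt arm Z3 also runs from the junction to ground. They appear in parallel: Z3 || Z2 = 0 - j31.07 Ω.
Step 4 — Series with input arm Z1: Z_in = Z1 + (Z3 || Z2) = 0 - j130 Ω = 130∠-90.0° Ω.

Z = 0 - j130 Ω = 130∠-90.0° Ω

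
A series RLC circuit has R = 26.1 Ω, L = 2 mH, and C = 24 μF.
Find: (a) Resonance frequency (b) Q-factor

Step 1 — Resonance condition Im(Z)=0 gives ω₀ = 1/√(LC).
Step 2 — ω₀ = 1/√(0.002·2.4e-05) = 4564 rad/s.
Step 3 — f₀ = ω₀/(2π) = 726.4 Hz.
Step 4 — Series Q: Q = ω₀L/R = 4564·0.002/26.1 = 0.3498.

(a) f₀ = 726.4 Hz  (b) Q = 0.3498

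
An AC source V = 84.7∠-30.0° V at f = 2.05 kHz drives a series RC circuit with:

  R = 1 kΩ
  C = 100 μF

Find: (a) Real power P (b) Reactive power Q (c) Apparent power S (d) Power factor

Step 1 — Angular frequency: ω = 2π·f = 2π·2050 = 1.288e+04 rad/s.
Step 2 — Component impedances:
  R: Z = R = 1000 Ω
  C: Z = 1/(jωC) = -j/(ω·C) = 0 - j0.7764 Ω
Step 3 — Series combination: Z_total = R + C = 1000 - j0.7764 Ω = 1000∠-0.0° Ω.
Step 4 — Source phasor: V = 84.7∠-30.0° V = 73.35 - j42.35 V.
Step 5 — Current: I = V / Z = 0.07339 - j0.04229 A = 0.0847∠-30.0° A.
Step 6 — Complex power: S = V·I* = 7.174 - j0.00557 VA.
Step 7 — Real power: P = Re(S) = 7.174 W.
Step 8 — Reactive power: Q = Im(S) = -0.00557 VAR.
Step 9 — Apparent power: |S| = 7.174 VA.
Step 10 — Power factor: PF = P/|S| = 1 (leading).

(a) P = 7.174 W  (b) Q = -0.00557 VAR  (c) S = 7.174 VA  (d) PF = 1 (leading)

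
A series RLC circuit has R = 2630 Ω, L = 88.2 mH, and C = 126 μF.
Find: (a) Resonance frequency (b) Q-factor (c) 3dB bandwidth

Step 1 — Resonance condition Im(Z)=0 gives ω₀ = 1/√(LC).
Step 2 — ω₀ = 1/√(0.0882·0.000126) = 300 rad/s.
Step 3 — f₀ = ω₀/(2π) = 47.74 Hz.
Step 4 — Series Q: Q = ω₀L/R = 300·0.0882/2630 = 0.01006.
Step 5 — 3dB bandwidth: Δω = ω₀/Q = 2.982e+04 rad/s; BW = Δω/(2π) = 4746 Hz.

(a) f₀ = 47.74 Hz  (b) Q = 0.01006  (c) BW = 4746 Hz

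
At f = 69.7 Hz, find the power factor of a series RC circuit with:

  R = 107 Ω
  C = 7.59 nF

Step 1 — Angular frequency: ω = 2π·f = 2π·69.7 = 437.9 rad/s.
Step 2 — Component impedances:
  R: Z = R = 107 Ω
  C: Z = 1/(jωC) = -j/(ω·C) = 0 - j3.008e+05 Ω
Step 3 — Series combination: Z_total = R + C = 107 - j3.008e+05 Ω = 3.008e+05∠-90.0° Ω.
Step 4 — Power factor: PF = cos(φ) = Re(Z)/|Z| = 107/3.008e+05 = 0.0003557.
Step 5 — Type: Im(Z) = -3.008e+05 ⇒ leading (phase φ = -90.0°).

PF = 0.0003557 (leading, φ = -90.0°)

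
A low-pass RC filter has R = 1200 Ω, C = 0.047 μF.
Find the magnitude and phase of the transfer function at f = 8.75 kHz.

Step 1 — Angular frequency: ω = 2π·8750 = 5.498e+04 rad/s.
Step 2 — Transfer function: H(jω) = 1/(1 + jωRC).
Step 3 — Denominator: 1 + jωRC = 1 + j·5.498e+04·1200·4.7e-08 = 1 + j3.101.
Step 4 — H = 0.09421 - j0.2921.
Step 5 — Magnitude: |H| = 0.3069 (-10.3 dB); phase: φ = -72.1°.

|H| = 0.3069 (-10.3 dB), φ = -72.1°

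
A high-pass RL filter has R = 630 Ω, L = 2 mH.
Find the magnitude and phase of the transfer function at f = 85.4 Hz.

Step 1 — Angular frequency: ω = 2π·85.4 = 536.6 rad/s.
Step 2 — Transfer function: H(jω) = jωL/(R + jωL).
Step 3 — Numerator jωL = j·1.073; denominator R + jωL = 630 + j1.073.
Step 4 — H = 2.902e-06 + j0.001703.
Step 5 — Magnitude: |H| = 0.001703 (-55.4 dB); phase: φ = 89.9°.

|H| = 0.001703 (-55.4 dB), φ = 89.9°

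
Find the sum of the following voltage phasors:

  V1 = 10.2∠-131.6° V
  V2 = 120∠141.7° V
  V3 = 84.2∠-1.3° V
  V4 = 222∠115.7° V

Step 1 — Convert each phasor to rectangular form:
  V1 = 10.2·(cos(-131.6°) + j·sin(-131.6°)) = -6.772 - j7.628 V
  V2 = 120·(cos(141.7°) + j·sin(141.7°)) = -94.17 + j74.37 V
  V3 = 84.2·(cos(-1.3°) + j·sin(-1.3°)) = 84.18 - j1.91 V
  V4 = 222·(cos(115.7°) + j·sin(115.7°)) = -96.27 + j200 V
Step 2 — Sum components: V_total = -113 + j264.9 V.
Step 3 — Convert to polar: |V_total| = 288 V, ∠V_total = 113.1°.

V_total = 288∠113.1° V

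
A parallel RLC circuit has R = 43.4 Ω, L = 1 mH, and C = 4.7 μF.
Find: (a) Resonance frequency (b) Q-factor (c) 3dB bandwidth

Step 1 — Resonance: ω₀ = 1/√(LC) = 1/√(0.001·4.7e-06) = 1.459e+04 rad/s.
Step 2 — f₀ = ω₀/(2π) = 2322 Hz.
Step 3 — Parallel Q: Q = R/(ω₀L) = 43.4/(1.459e+04·0.001) = 2.975.
Step 4 — Bandwidth: Δω = ω₀/Q = 4902 rad/s; BW = Δω/(2π) = 780.2 Hz.

(a) f₀ = 2322 Hz  (b) Q = 2.975  (c) BW = 780.2 Hz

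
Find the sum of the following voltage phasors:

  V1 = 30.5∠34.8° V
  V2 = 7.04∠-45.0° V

Step 1 — Convert each phasor to rectangular form:
  V1 = 30.5·(cos(34.8°) + j·sin(34.8°)) = 25.05 + j17.41 V
  V2 = 7.04·(cos(-45.0°) + j·sin(-45.0°)) = 4.978 - j4.978 V
Step 2 — Sum components: V_total = 30.02 + j12.43 V.
Step 3 — Convert to polar: |V_total| = 32.49 V, ∠V_total = 22.5°.

V_total = 32.49∠22.5° V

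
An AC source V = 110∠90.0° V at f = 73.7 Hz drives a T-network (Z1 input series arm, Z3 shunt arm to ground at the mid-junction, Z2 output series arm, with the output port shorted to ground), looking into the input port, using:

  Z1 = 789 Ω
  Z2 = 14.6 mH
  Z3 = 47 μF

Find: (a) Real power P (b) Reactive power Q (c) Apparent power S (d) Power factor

Step 1 — Angular frequency: ω = 2π·f = 2π·73.7 = 463.1 rad/s.
Step 2 — Component impedances:
  Z1: Z = R = 789 Ω
  Z2: Z = jωL = j·463.1·0.0146 = 0 + j6.761 Ω
  Z3: Z = 1/(jωC) = -j/(ω·C) = 0 - j45.95 Ω
Step 3 — With the output port shorted to ground, the output series arm Z2 runs from the junction to ground; the shunt arm Z3 also runs from the junction to ground. They appear in parallel: Z3 || Z2 = 0 + j7.927 Ω.
Step 4 — Series with input arm Z1: Z_in = Z1 + (Z3 || Z2) = 789 + j7.927 Ω = 789∠0.6° Ω.
Step 5 — Source phasor: V = 110∠90.0° V = 0 + j110 V.
Step 6 — Current: I = V / Z = 0.001401 + j0.1394 A = 0.1394∠89.4° A.
Step 7 — Complex power: S = V·I* = 15.33 + j0.1541 VA.
Step 8 — Real power: P = Re(S) = 15.33 W.
Step 9 — Reactive power: Q = Im(S) = 0.1541 VAR.
Step 10 — Apparent power: |S| = 15.34 VA.
Step 11 — Power factor: PF = P/|S| = 0.9999 (lagging).

(a) P = 15.33 W  (b) Q = 0.1541 VAR  (c) S = 15.34 VA  (d) PF = 0.9999 (lagging)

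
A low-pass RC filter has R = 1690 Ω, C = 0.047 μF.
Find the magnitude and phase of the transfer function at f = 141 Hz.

Step 1 — Angular frequency: ω = 2π·141 = 885.9 rad/s.
Step 2 — Transfer function: H(jω) = 1/(1 + jωRC).
Step 3 — Denominator: 1 + jωRC = 1 + j·885.9·1690·4.7e-08 = 1 + j0.07037.
Step 4 — H = 0.9951 - j0.07002.
Step 5 — Magnitude: |H| = 0.9975 (-0.0 dB); phase: φ = -4.0°.

|H| = 0.9975 (-0.0 dB), φ = -4.0°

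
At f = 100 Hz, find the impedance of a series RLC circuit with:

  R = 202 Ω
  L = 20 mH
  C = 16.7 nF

Step 1 — Angular frequency: ω = 2π·f = 2π·100 = 628.3 rad/s.
Step 2 — Component impedances:
  R: Z = R = 202 Ω
  L: Z = jωL = j·628.3·0.02 = 0 + j12.57 Ω
  C: Z = 1/(jωC) = -j/(ω·C) = 0 - j9.53e+04 Ω
Step 3 — Series combination: Z_total = R + L + C = 202 - j9.529e+04 Ω = 9.529e+04∠-89.9° Ω.

Z = 202 - j9.529e+04 Ω = 9.529e+04∠-89.9° Ω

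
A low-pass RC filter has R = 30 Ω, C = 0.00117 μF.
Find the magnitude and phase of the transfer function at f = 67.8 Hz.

Step 1 — Angular frequency: ω = 2π·67.8 = 426 rad/s.
Step 2 — Transfer function: H(jω) = 1/(1 + jωRC).
Step 3 — Denominator: 1 + jωRC = 1 + j·426·30·1.17e-09 = 1 + j1.495e-05.
Step 4 — H = 1 - j1.495e-05.
Step 5 — Magnitude: |H| = 1 (-0.0 dB); phase: φ = -0.0°.

|H| = 1 (-0.0 dB), φ = -0.0°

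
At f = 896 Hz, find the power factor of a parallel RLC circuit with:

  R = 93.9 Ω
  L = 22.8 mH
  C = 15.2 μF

Step 1 — Angular frequency: ω = 2π·f = 2π·896 = 5630 rad/s.
Step 2 — Component impedances:
  R: Z = R = 93.9 Ω
  L: Z = jωL = j·5630·0.0228 = 0 + j128.4 Ω
  C: Z = 1/(jωC) = -j/(ω·C) = 0 - j11.69 Ω
Step 3 — Parallel combination: 1/Z_total = 1/R + 1/L + 1/C; Z_total = 1.728 - j12.62 Ω = 12.74∠-82.2° Ω.
Step 4 — Power factor: PF = cos(φ) = Re(Z)/|Z| = 1.7279/12.7377 = 0.1357.
Step 5 — Type: Im(Z) = -12.62 ⇒ leading (phase φ = -82.2°).

PF = 0.1357 (leading, φ = -82.2°)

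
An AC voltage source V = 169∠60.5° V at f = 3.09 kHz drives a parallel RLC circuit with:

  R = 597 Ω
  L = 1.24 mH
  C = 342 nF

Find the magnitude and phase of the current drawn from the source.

Step 1 — Angular frequency: ω = 2π·f = 2π·3090 = 1.942e+04 rad/s.
Step 2 — Component impedances:
  R: Z = R = 597 Ω
  L: Z = jωL = j·1.942e+04·0.00124 = 0 + j24.07 Ω
  C: Z = 1/(jωC) = -j/(ω·C) = 0 - j150.6 Ω
Step 3 — Parallel combination: 1/Z_total = 1/R + 1/L + 1/C; Z_total = 1.372 + j28.59 Ω = 28.62∠87.3° Ω.
Step 4 — Source phasor: V = 169∠60.5° V = 83.22 + j147.1 V.
Step 5 — Ohm's law: I = V / Z_total = (83.22 + j147.1) / (1.372 + j28.59) = 5.272 - j2.658 A.
Step 6 — Convert to polar: |I| = 5.904 A, ∠I = -26.8°.

I = 5.904∠-26.8° A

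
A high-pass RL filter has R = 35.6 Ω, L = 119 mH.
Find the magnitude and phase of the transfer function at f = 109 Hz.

Step 1 — Angular frequency: ω = 2π·109 = 684.9 rad/s.
Step 2 — Transfer function: H(jω) = jωL/(R + jωL).
Step 3 — Numerator jωL = j·81.5; denominator R + jωL = 35.6 + j81.5.
Step 4 — H = 0.8398 + j0.3668.
Step 5 — Magnitude: |H| = 0.9164 (-0.8 dB); phase: φ = 23.6°.

|H| = 0.9164 (-0.8 dB), φ = 23.6°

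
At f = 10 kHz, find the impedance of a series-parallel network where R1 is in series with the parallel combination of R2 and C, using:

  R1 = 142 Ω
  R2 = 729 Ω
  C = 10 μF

Step 1 — Angular frequency: ω = 2π·f = 2π·1e+04 = 6.283e+04 rad/s.
Step 2 — Component impedances:
  R1: Z = R = 142 Ω
  R2: Z = R = 729 Ω
  C: Z = 1/(jωC) = -j/(ω·C) = 0 - j1.592 Ω
Step 3 — Parallel branch: R2 || C = 1/(1/R2 + 1/C) = 0.003475 - j1.592 Ω.
Step 4 — Series with R1: Z_total = R1 + (R2 || C) = 142 - j1.592 Ω = 142∠-0.6° Ω.

Z = 142 - j1.592 Ω = 142∠-0.6° Ω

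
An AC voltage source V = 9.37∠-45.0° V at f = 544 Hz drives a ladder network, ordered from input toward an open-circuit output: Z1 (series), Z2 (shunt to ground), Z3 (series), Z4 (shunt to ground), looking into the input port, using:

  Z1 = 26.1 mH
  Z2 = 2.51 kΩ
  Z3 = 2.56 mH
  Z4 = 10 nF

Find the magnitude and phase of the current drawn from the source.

Step 1 — Angular frequency: ω = 2π·f = 2π·544 = 3418 rad/s.
Step 2 — Component impedances:
  Z1: Z = jωL = j·3418·0.0261 = 0 + j89.21 Ω
  Z2: Z = R = 2510 Ω
  Z3: Z = jωL = j·3418·0.00256 = 0 + j8.75 Ω
  Z4: Z = 1/(jωC) = -j/(ω·C) = 0 - j2.926e+04 Ω
Step 3 — Ladder network (open output): work backward from the far end, alternating series and parallel combinations. Z_in = 2492 - j124.6 Ω = 2495∠-2.9° Ω.
Step 4 — Source phasor: V = 9.37∠-45.0° V = 6.626 - j6.626 V.
Step 5 — Ohm's law: I = V / Z_total = (6.626 - j6.626) / (2492 - j124.6) = 0.002785 - j0.00252 A.
Step 6 — Convert to polar: |I| = 0.003756 A, ∠I = -42.1°.

I = 0.003756∠-42.1° A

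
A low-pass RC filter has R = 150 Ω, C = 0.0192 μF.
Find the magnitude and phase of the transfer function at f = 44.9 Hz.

Step 1 — Angular frequency: ω = 2π·44.9 = 282.1 rad/s.
Step 2 — Transfer function: H(jω) = 1/(1 + jωRC).
Step 3 — Denominator: 1 + jωRC = 1 + j·282.1·150·1.92e-08 = 1 + j0.0008125.
Step 4 — H = 1 - j0.0008125.
Step 5 — Magnitude: |H| = 1 (-0.0 dB); phase: φ = -0.0°.

|H| = 1 (-0.0 dB), φ = -0.0°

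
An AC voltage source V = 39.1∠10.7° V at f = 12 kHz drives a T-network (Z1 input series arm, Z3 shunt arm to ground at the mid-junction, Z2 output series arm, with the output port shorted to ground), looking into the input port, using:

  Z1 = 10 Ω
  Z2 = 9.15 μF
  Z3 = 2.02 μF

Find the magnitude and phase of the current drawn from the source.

Step 1 — Angular frequency: ω = 2π·f = 2π·1.2e+04 = 7.54e+04 rad/s.
Step 2 — Component impedances:
  Z1: Z = R = 10 Ω
  Z2: Z = 1/(jωC) = -j/(ω·C) = 0 - j1.449 Ω
  Z3: Z = 1/(jωC) = -j/(ω·C) = 0 - j6.566 Ω
Step 3 — With the output port shorted to ground, the output series arm Z2 runs from the junction to ground; the shunt arm Z3 also runs from the junction to ground. They appear in parallel: Z3 || Z2 = 0 - j1.187 Ω.
Step 4 — Series with input arm Z1: Z_in = Z1 + (Z3 || Z2) = 10 - j1.187 Ω = 10.07∠-6.8° Ω.
Step 5 — Source phasor: V = 39.1∠10.7° V = 38.42 + j7.26 V.
Step 6 — Ohm's law: I = V / Z_total = (38.42 + j7.26) / (10 - j1.187) = 3.704 + j1.166 A.
Step 7 — Convert to polar: |I| = 3.883 A, ∠I = 17.5°.

I = 3.883∠17.5° A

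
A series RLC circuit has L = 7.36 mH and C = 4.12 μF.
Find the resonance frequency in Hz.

Step 1 — Resonance condition Im(Z)=0 gives ω₀ = 1/√(LC).
Step 2 — ω₀ = 1/√(0.00736·4.12e-06) = 5743 rad/s.
Step 3 — f₀ = ω₀/(2π) = 914 Hz.

f₀ = 914 Hz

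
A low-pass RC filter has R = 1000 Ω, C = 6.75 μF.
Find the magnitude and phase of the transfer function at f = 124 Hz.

Step 1 — Angular frequency: ω = 2π·124 = 779.1 rad/s.
Step 2 — Transfer function: H(jω) = 1/(1 + jωRC).
Step 3 — Denominator: 1 + jωRC = 1 + j·779.1·1000·6.75e-06 = 1 + j5.259.
Step 4 — H = 0.0349 - j0.1835.
Step 5 — Magnitude: |H| = 0.1868 (-14.6 dB); phase: φ = -79.2°.

|H| = 0.1868 (-14.6 dB), φ = -79.2°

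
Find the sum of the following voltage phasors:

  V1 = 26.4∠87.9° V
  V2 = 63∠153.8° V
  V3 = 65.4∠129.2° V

Step 1 — Convert each phasor to rectangular form:
  V1 = 26.4·(cos(87.9°) + j·sin(87.9°)) = 0.9674 + j26.38 V
  V2 = 63·(cos(153.8°) + j·sin(153.8°)) = -56.53 + j27.81 V
  V3 = 65.4·(cos(129.2°) + j·sin(129.2°)) = -41.33 + j50.68 V
Step 2 — Sum components: V_total = -96.89 + j104.9 V.
Step 3 — Convert to polar: |V_total| = 142.8 V, ∠V_total = 132.7°.

V_total = 142.8∠132.7° V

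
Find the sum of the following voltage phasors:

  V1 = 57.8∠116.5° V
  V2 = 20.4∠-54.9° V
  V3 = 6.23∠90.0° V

Step 1 — Convert each phasor to rectangular form:
  V1 = 57.8·(cos(116.5°) + j·sin(116.5°)) = -25.79 + j51.73 V
  V2 = 20.4·(cos(-54.9°) + j·sin(-54.9°)) = 11.73 - j16.69 V
  V3 = 6.23·(cos(90.0°) + j·sin(90.0°)) = 0 + j6.23 V
Step 2 — Sum components: V_total = -14.06 + j41.27 V.
Step 3 — Convert to polar: |V_total| = 43.6 V, ∠V_total = 108.8°.

V_total = 43.6∠108.8° V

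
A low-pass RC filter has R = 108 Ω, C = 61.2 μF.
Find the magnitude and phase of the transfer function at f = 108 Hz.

Step 1 — Angular frequency: ω = 2π·108 = 678.6 rad/s.
Step 2 — Transfer function: H(jω) = 1/(1 + jωRC).
Step 3 — Denominator: 1 + jωRC = 1 + j·678.6·108·6.12e-05 = 1 + j4.485.
Step 4 — H = 0.04736 - j0.2124.
Step 5 — Magnitude: |H| = 0.2176 (-13.2 dB); phase: φ = -77.4°.

|H| = 0.2176 (-13.2 dB), φ = -77.4°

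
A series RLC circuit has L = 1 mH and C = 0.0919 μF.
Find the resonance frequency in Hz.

Step 1 — Resonance condition Im(Z)=0 gives ω₀ = 1/√(LC).
Step 2 — ω₀ = 1/√(0.001·9.19e-08) = 1.043e+05 rad/s.
Step 3 — f₀ = ω₀/(2π) = 1.66e+04 Hz.

f₀ = 1.66e+04 Hz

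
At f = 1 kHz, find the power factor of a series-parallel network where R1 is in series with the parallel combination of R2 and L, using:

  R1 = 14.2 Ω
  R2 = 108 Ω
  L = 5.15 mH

Step 1 — Angular frequency: ω = 2π·f = 2π·1000 = 6283 rad/s.
Step 2 — Component impedances:
  R1: Z = R = 14.2 Ω
  R2: Z = R = 108 Ω
  L: Z = jωL = j·6283·0.00515 = 0 + j32.36 Ω
Step 3 — Parallel branch: R2 || L = 1/(1/R2 + 1/L) = 8.896 + j29.69 Ω.
Step 4 — Series with R1: Z_total = R1 + (R2 || L) = 23.1 + j29.69 Ω = 37.62∠52.1° Ω.
Step 5 — Power factor: PF = cos(φ) = Re(Z)/|Z| = 23.1/37.62 = 0.614.
Step 6 — Type: Im(Z) = 29.69 ⇒ lagging (phase φ = 52.1°).

PF = 0.614 (lagging, φ = 52.1°)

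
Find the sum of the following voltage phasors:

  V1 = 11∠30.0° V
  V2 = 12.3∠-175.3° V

Step 1 — Convert each phasor to rectangular form:
  V1 = 11·(cos(30.0°) + j·sin(30.0°)) = 9.526 + j5.5 V
  V2 = 12.3·(cos(-175.3°) + j·sin(-175.3°)) = -12.26 - j1.008 V
Step 2 — Sum components: V_total = -2.732 + j4.492 V.
Step 3 — Convert to polar: |V_total| = 5.258 V, ∠V_total = 121.3°.

V_total = 5.258∠121.3° V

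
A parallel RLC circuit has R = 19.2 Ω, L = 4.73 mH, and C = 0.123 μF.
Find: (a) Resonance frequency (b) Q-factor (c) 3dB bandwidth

Step 1 — Resonance: ω₀ = 1/√(LC) = 1/√(0.00473·1.23e-07) = 4.146e+04 rad/s.
Step 2 — f₀ = ω₀/(2π) = 6598 Hz.
Step 3 — Parallel Q: Q = R/(ω₀L) = 19.2/(4.146e+04·0.00473) = 0.09791.
Step 4 — Bandwidth: Δω = ω₀/Q = 4.234e+05 rad/s; BW = Δω/(2π) = 6.739e+04 Hz.

(a) f₀ = 6598 Hz  (b) Q = 0.09791  (c) BW = 6.739e+04 Hz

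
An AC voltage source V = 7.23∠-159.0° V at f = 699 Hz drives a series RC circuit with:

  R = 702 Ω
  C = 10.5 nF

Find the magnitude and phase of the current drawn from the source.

Step 1 — Angular frequency: ω = 2π·f = 2π·699 = 4392 rad/s.
Step 2 — Component impedances:
  R: Z = R = 702 Ω
  C: Z = 1/(jωC) = -j/(ω·C) = 0 - j2.168e+04 Ω
Step 3 — Series combination: Z_total = R + C = 702 - j2.168e+04 Ω = 2.17e+04∠-88.1° Ω.
Step 4 — Source phasor: V = 7.23∠-159.0° V = -6.75 - j2.591 V.
Step 5 — Ohm's law: I = V / Z_total = (-6.75 - j2.591) / (702 - j2.168e+04) = 0.0001093 - j0.0003148 A.
Step 6 — Convert to polar: |I| = 0.0003332 A, ∠I = -70.9°.

I = 0.0003332∠-70.9° A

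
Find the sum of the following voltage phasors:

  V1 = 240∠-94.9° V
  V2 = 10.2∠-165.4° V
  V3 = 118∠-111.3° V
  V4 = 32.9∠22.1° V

Step 1 — Convert each phasor to rectangular form:
  V1 = 240·(cos(-94.9°) + j·sin(-94.9°)) = -20.5 - j239.1 V
  V2 = 10.2·(cos(-165.4°) + j·sin(-165.4°)) = -9.871 - j2.571 V
  V3 = 118·(cos(-111.3°) + j·sin(-111.3°)) = -42.86 - j109.9 V
  V4 = 32.9·(cos(22.1°) + j·sin(22.1°)) = 30.48 + j12.38 V
Step 2 — Sum components: V_total = -42.75 - j339.3 V.
Step 3 — Convert to polar: |V_total| = 341.9 V, ∠V_total = -97.2°.

V_total = 341.9∠-97.2° V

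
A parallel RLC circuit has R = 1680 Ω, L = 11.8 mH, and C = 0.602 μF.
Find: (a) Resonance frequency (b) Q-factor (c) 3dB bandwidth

Step 1 — Resonance: ω₀ = 1/√(LC) = 1/√(0.0118·6.02e-07) = 1.186e+04 rad/s.
Step 2 — f₀ = ω₀/(2π) = 1888 Hz.
Step 3 — Parallel Q: Q = R/(ω₀L) = 1680/(1.186e+04·0.0118) = 12.
Step 4 — Bandwidth: Δω = ω₀/Q = 988.8 rad/s; BW = Δω/(2π) = 157.4 Hz.

(a) f₀ = 1888 Hz  (b) Q = 12  (c) BW = 157.4 Hz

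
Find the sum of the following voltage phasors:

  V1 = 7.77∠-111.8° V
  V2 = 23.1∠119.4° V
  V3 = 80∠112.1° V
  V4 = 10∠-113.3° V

Step 1 — Convert each phasor to rectangular form:
  V1 = 7.77·(cos(-111.8°) + j·sin(-111.8°)) = -2.886 - j7.214 V
  V2 = 23.1·(cos(119.4°) + j·sin(119.4°)) = -11.34 + j20.13 V
  V3 = 80·(cos(112.1°) + j·sin(112.1°)) = -30.1 + j74.12 V
  V4 = 10·(cos(-113.3°) + j·sin(-113.3°)) = -3.955 - j9.184 V
Step 2 — Sum components: V_total = -48.28 + j77.85 V.
Step 3 — Convert to polar: |V_total| = 91.6 V, ∠V_total = 121.8°.

V_total = 91.6∠121.8° V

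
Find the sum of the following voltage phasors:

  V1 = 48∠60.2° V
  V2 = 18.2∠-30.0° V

Step 1 — Convert each phasor to rectangular form:
  V1 = 48·(cos(60.2°) + j·sin(60.2°)) = 23.85 + j41.65 V
  V2 = 18.2·(cos(-30.0°) + j·sin(-30.0°)) = 15.76 - j9.1 V
Step 2 — Sum components: V_total = 39.62 + j32.55 V.
Step 3 — Convert to polar: |V_total| = 51.28 V, ∠V_total = 39.4°.

V_total = 51.28∠39.4° V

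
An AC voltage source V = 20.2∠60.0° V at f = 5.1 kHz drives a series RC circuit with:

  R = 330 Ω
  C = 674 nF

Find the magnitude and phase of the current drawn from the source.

Step 1 — Angular frequency: ω = 2π·f = 2π·5100 = 3.204e+04 rad/s.
Step 2 — Component impedances:
  R: Z = R = 330 Ω
  C: Z = 1/(jωC) = -j/(ω·C) = 0 - j46.3 Ω
Step 3 — Series combination: Z_total = R + C = 330 - j46.3 Ω = 333.2∠-8.0° Ω.
Step 4 — Source phasor: V = 20.2∠60.0° V = 10.1 + j17.49 V.
Step 5 — Ohm's law: I = V / Z_total = (10.1 + j17.49) / (330 - j46.3) = 0.02272 + j0.0562 A.
Step 6 — Convert to polar: |I| = 0.06062 A, ∠I = 68.0°.

I = 0.06062∠68.0° A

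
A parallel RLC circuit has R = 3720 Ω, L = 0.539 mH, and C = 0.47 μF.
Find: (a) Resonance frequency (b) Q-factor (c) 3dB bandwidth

Step 1 — Resonance: ω₀ = 1/√(LC) = 1/√(0.000539·4.7e-07) = 6.283e+04 rad/s.
Step 2 — f₀ = ω₀/(2π) = 9999 Hz.
Step 3 — Parallel Q: Q = R/(ω₀L) = 3720/(6.283e+04·0.000539) = 109.8.
Step 4 — Bandwidth: Δω = ω₀/Q = 572 rad/s; BW = Δω/(2π) = 91.03 Hz.

(a) f₀ = 9999 Hz  (b) Q = 109.8  (c) BW = 91.03 Hz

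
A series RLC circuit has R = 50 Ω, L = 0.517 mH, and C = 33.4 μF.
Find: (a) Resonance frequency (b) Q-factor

Step 1 — Resonance condition Im(Z)=0 gives ω₀ = 1/√(LC).
Step 2 — ω₀ = 1/√(0.000517·3.34e-05) = 7610 rad/s.
Step 3 — f₀ = ω₀/(2π) = 1211 Hz.
Step 4 — Series Q: Q = ω₀L/R = 7610·0.000517/50 = 0.07869.

(a) f₀ = 1211 Hz  (b) Q = 0.07869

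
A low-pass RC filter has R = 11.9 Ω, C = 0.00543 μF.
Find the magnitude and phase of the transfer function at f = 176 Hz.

Step 1 — Angular frequency: ω = 2π·176 = 1106 rad/s.
Step 2 — Transfer function: H(jω) = 1/(1 + jωRC).
Step 3 — Denominator: 1 + jωRC = 1 + j·1106·11.9·5.43e-09 = 1 + j7.146e-05.
Step 4 — H = 1 - j7.146e-05.
Step 5 — Magnitude: |H| = 1 (-0.0 dB); phase: φ = -0.0°.

|H| = 1 (-0.0 dB), φ = -0.0°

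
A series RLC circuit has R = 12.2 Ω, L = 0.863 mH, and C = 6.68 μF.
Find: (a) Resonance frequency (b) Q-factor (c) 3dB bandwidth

Step 1 — Resonance: ω₀ = 1/√(LC) = 1/√(0.000863·6.68e-06) = 1.317e+04 rad/s.
Step 2 — f₀ = ω₀/(2π) = 2096 Hz.
Step 3 — Series Q: Q = ω₀L/R = 1.317e+04·0.000863/12.2 = 0.9317.
Step 4 — Bandwidth: Δω = ω₀/Q = 1.414e+04 rad/s; BW = Δω/(2π) = 2250 Hz.

(a) f₀ = 2096 Hz  (b) Q = 0.9317  (c) BW = 2250 Hz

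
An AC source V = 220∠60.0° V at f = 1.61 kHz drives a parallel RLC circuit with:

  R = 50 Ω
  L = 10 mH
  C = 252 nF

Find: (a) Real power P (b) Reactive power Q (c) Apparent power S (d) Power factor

Step 1 — Angular frequency: ω = 2π·f = 2π·1610 = 1.012e+04 rad/s.
Step 2 — Component impedances:
  R: Z = R = 50 Ω
  L: Z = jωL = j·1.012e+04·0.01 = 0 + j101.2 Ω
  C: Z = 1/(jωC) = -j/(ω·C) = 0 - j392.3 Ω
Step 3 — Parallel combination: 1/Z_total = 1/R + 1/L + 1/C; Z_total = 44.07 + j16.17 Ω = 46.94∠20.1° Ω.
Step 4 — Source phasor: V = 220∠60.0° V = 110 + j190.5 V.
Step 5 — Current: I = V / Z = 3.598 + j3.004 A = 4.687∠39.9° A.
Step 6 — Complex power: S = V·I* = 968 + j355.1 VA.
Step 7 — Real power: P = Re(S) = 968 W.
Step 8 — Reactive power: Q = Im(S) = 355.1 VAR.
Step 9 — Apparent power: |S| = 1031 VA.
Step 10 — Power factor: PF = P/|S| = 0.9388 (lagging).

(a) P = 968 W  (b) Q = 355.1 VAR  (c) S = 1031 VA  (d) PF = 0.9388 (lagging)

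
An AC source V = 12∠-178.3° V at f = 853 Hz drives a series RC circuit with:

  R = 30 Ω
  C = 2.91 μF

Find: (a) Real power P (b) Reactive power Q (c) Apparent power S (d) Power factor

Step 1 — Angular frequency: ω = 2π·f = 2π·853 = 5360 rad/s.
Step 2 — Component impedances:
  R: Z = R = 30 Ω
  C: Z = 1/(jωC) = -j/(ω·C) = 0 - j64.12 Ω
Step 3 — Series combination: Z_total = R + C = 30 - j64.12 Ω = 70.79∠-64.9° Ω.
Step 4 — Source phasor: V = 12∠-178.3° V = -11.99 - j0.356 V.
Step 5 — Current: I = V / Z = -0.06725 - j0.1556 A = 0.1695∠-113.4° A.
Step 6 — Complex power: S = V·I* = 0.8621 - j1.843 VA.
Step 7 — Real power: P = Re(S) = 0.8621 W.
Step 8 — Reactive power: Q = Im(S) = -1.843 VAR.
Step 9 — Apparent power: |S| = 2.034 VA.
Step 10 — Power factor: PF = P/|S| = 0.4238 (leading).

(a) P = 0.8621 W  (b) Q = -1.843 VAR  (c) S = 2.034 VA  (d) PF = 0.4238 (leading)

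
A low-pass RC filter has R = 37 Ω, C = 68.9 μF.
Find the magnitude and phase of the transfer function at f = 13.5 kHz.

Step 1 — Angular frequency: ω = 2π·1.35e+04 = 8.482e+04 rad/s.
Step 2 — Transfer function: H(jω) = 1/(1 + jωRC).
Step 3 — Denominator: 1 + jωRC = 1 + j·8.482e+04·37·6.89e-05 = 1 + j216.2.
Step 4 — H = 2.139e-05 - j0.004624.
Step 5 — Magnitude: |H| = 0.004624 (-46.7 dB); phase: φ = -89.7°.

|H| = 0.004624 (-46.7 dB), φ = -89.7°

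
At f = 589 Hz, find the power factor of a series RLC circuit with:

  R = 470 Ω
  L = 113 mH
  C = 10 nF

Step 1 — Angular frequency: ω = 2π·f = 2π·589 = 3701 rad/s.
Step 2 — Component impedances:
  R: Z = R = 470 Ω
  L: Z = jωL = j·3701·0.113 = 0 + j418.2 Ω
  C: Z = 1/(jωC) = -j/(ω·C) = 0 - j2.702e+04 Ω
Step 3 — Series combination: Z_total = R + L + C = 470 - j2.66e+04 Ω = 2.661e+04∠-89.0° Ω.
Step 4 — Power factor: PF = cos(φ) = Re(Z)/|Z| = 470/2.661e+04 = 0.01766.
Step 5 — Type: Im(Z) = -2.66e+04 ⇒ leading (phase φ = -89.0°).

PF = 0.01766 (leading, φ = -89.0°)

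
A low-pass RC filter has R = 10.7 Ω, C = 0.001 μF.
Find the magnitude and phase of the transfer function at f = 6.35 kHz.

Step 1 — Angular frequency: ω = 2π·6350 = 3.99e+04 rad/s.
Step 2 — Transfer function: H(jω) = 1/(1 + jωRC).
Step 3 — Denominator: 1 + jωRC = 1 + j·3.99e+04·10.7·1e-09 = 1 + j0.0004269.
Step 4 — H = 1 - j0.0004269.
Step 5 — Magnitude: |H| = 1 (-0.0 dB); phase: φ = -0.0°.

|H| = 1 (-0.0 dB), φ = -0.0°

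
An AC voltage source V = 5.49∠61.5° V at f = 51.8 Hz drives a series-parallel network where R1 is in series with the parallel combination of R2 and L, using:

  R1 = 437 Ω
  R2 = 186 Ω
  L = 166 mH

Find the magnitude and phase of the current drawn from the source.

Step 1 — Angular frequency: ω = 2π·f = 2π·51.8 = 325.5 rad/s.
Step 2 — Component impedances:
  R1: Z = R = 437 Ω
  R2: Z = R = 186 Ω
  L: Z = jωL = j·325.5·0.166 = 0 + j54.03 Ω
Step 3 — Parallel branch: R2 || L = 1/(1/R2 + 1/L) = 14.47 + j49.82 Ω.
Step 4 — Series with R1: Z_total = R1 + (R2 || L) = 451.5 + j49.82 Ω = 454.2∠6.3° Ω.
Step 5 — Source phasor: V = 5.49∠61.5° V = 2.62 + j4.825 V.
Step 6 — Ohm's law: I = V / Z_total = (2.62 + j4.825) / (451.5 + j49.82) = 0.006898 + j0.009925 A.
Step 7 — Convert to polar: |I| = 0.01209 A, ∠I = 55.2°.

I = 0.01209∠55.2° A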